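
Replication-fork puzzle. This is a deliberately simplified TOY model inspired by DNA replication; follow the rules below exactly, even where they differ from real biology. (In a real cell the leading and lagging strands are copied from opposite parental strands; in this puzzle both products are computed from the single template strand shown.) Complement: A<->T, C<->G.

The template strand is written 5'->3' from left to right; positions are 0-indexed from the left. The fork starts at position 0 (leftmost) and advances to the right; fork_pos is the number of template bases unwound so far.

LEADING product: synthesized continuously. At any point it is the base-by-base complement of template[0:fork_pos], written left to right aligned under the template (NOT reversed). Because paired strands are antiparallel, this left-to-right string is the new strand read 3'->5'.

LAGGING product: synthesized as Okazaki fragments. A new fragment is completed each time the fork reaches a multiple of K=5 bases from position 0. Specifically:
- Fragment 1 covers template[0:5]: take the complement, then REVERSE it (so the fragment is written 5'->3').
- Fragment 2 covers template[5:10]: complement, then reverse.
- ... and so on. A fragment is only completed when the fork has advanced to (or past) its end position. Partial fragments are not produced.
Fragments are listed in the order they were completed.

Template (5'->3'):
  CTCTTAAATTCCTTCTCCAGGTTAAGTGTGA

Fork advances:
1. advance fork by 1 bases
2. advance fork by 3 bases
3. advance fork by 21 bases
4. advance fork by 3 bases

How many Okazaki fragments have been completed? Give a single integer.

Step 1: advance 1 -> fork_pos = 0 + 1 = 1. Next multiple of 5 is 5 (not reached); still 0 fragment(s).
Step 2: advance 3 -> fork_pos = 1 + 3 = 4. Next multiple of 5 is 5 (not reached); still 0 fragment(s).
Step 3: advance 21 -> fork_pos = 4 + 21 = 25. Reached multiple(s) of 5: 5, 10, 15, 20, 25 -> fragments 1-5 completed (5 total).
Step 4: advance 3 -> fork_pos = 25 + 3 = 28. Next multiple of 5 is 30 (not reached); still 5 fragment(s).
Check: final fork_pos = 28; the multiples of 5 that are <= 28 are 5..25 -> 28 // 5 = 5 completed fragment(s).

Answer: 5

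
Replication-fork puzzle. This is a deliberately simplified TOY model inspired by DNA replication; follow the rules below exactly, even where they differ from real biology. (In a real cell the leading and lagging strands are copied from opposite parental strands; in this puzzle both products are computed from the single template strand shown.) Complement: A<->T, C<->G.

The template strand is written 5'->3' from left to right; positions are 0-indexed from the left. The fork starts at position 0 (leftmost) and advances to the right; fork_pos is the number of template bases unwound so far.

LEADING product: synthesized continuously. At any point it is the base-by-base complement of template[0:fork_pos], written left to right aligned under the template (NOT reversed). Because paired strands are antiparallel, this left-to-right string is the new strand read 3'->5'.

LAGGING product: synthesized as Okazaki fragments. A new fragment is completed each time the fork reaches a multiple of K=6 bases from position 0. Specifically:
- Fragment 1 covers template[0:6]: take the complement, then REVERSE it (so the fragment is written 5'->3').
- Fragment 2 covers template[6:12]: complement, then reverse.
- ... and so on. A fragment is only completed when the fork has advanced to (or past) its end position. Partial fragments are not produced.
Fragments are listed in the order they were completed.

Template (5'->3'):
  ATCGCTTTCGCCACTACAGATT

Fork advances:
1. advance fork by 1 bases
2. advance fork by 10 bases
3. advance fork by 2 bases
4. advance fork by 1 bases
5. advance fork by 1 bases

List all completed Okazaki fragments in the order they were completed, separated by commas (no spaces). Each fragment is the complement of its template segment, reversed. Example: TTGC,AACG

Answer: AGCGAT,GGCGAA

Derivation:
Step 1: advance 1 -> fork_pos = 0 + 1 = 1. Next multiple of 6 is 6 (not reached); still 0 fragment(s).
Step 2: advance 10 -> fork_pos = 1 + 10 = 11. Reached multiple(s) of 6: 6 -> fragment 1 completed (1 total).
Step 3: advance 2 -> fork_pos = 11 + 2 = 13. Reached multiple(s) of 6: 12 -> fragment 2 completed (2 total).
Step 4: advance 1 -> fork_pos = 13 + 1 = 14. Next multiple of 6 is 18 (not reached); still 2 fragment(s).
Step 5: advance 1 -> fork_pos = 14 + 1 = 15. Next multiple of 6 is 18 (not reached); still 2 fragment(s).
Final fork_pos = 15, so 2 fragment(s) are complete. Build each: template segment -> complement -> reverse.
Fragment 1: template[0:6] = ATCGCT -> complement TAGCGA -> reversed AGCGAT
Fragment 2: template[6:12] = TTCGCC -> complement AAGCGG -> reversed GGCGAA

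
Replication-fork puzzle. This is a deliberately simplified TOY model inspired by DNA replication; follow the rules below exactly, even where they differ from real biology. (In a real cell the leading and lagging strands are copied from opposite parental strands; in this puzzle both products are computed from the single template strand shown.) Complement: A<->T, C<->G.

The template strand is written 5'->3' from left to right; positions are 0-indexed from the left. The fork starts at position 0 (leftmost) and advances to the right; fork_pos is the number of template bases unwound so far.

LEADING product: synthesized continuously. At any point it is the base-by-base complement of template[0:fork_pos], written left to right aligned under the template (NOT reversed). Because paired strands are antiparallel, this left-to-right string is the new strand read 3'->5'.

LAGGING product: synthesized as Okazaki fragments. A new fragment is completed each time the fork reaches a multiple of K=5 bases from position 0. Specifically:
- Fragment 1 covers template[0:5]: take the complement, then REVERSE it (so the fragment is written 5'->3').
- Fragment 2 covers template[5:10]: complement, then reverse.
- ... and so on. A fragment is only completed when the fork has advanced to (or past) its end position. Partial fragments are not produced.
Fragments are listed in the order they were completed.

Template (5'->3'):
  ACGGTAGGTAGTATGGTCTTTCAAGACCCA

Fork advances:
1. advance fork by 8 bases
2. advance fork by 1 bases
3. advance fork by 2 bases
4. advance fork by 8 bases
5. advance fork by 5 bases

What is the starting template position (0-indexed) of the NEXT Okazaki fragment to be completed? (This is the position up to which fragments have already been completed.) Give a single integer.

Step 1: advance 8 -> fork_pos = 0 + 8 = 8. Reached multiple(s) of 5: 5 -> fragment 1 completed (1 total).
Step 2: advance 1 -> fork_pos = 8 + 1 = 9. Next multiple of 5 is 10 (not reached); still 1 fragment(s).
Step 3: advance 2 -> fork_pos = 9 + 2 = 11. Reached multiple(s) of 5: 10 -> fragment 2 completed (2 total).
Step 4: advance 8 -> fork_pos = 11 + 8 = 19. Reached multiple(s) of 5: 15 -> fragment 3 completed (3 total).
Step 5: advance 5 -> fork_pos = 19 + 5 = 24. Reached multiple(s) of 5: 20 -> fragment 4 completed (4 total).
4 fragment(s) completed, covering template[0:20] (4 x 5 = 20). The next fragment, fragment 5, covers template[20:25], so it starts at position 20.

Answer: 20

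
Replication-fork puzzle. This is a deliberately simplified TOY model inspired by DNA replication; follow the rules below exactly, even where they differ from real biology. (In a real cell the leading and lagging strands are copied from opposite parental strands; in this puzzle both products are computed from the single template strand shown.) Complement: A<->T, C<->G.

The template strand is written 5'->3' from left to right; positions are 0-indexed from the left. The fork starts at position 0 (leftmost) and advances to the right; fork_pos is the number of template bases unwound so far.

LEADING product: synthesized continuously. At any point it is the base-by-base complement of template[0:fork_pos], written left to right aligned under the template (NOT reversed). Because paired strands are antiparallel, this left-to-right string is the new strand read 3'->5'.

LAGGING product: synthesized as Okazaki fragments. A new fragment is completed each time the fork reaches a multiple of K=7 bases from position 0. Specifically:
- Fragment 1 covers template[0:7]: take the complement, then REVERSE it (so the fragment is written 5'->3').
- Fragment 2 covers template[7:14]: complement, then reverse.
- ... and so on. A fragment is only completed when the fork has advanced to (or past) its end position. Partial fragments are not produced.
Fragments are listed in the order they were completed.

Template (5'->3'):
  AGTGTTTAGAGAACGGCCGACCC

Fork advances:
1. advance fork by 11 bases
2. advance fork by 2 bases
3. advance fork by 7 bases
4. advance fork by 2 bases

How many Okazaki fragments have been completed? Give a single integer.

Answer: 3

Derivation:
Step 1: advance 11 -> fork_pos = 0 + 11 = 11. Reached multiple(s) of 7: 7 -> fragment 1 completed (1 total).
Step 2: advance 2 -> fork_pos = 11 + 2 = 13. Next multiple of 7 is 14 (not reached); still 1 fragment(s).
Step 3: advance 7 -> fork_pos = 13 + 7 = 20. Reached multiple(s) of 7: 14 -> fragment 2 completed (2 total).
Step 4: advance 2 -> fork_pos = 20 + 2 = 22. Reached multiple(s) of 7: 21 -> fragment 3 completed (3 total).
Check: final fork_pos = 22; the multiples of 7 that are <= 22 are 7..21 -> 22 // 7 = 3 completed fragment(s).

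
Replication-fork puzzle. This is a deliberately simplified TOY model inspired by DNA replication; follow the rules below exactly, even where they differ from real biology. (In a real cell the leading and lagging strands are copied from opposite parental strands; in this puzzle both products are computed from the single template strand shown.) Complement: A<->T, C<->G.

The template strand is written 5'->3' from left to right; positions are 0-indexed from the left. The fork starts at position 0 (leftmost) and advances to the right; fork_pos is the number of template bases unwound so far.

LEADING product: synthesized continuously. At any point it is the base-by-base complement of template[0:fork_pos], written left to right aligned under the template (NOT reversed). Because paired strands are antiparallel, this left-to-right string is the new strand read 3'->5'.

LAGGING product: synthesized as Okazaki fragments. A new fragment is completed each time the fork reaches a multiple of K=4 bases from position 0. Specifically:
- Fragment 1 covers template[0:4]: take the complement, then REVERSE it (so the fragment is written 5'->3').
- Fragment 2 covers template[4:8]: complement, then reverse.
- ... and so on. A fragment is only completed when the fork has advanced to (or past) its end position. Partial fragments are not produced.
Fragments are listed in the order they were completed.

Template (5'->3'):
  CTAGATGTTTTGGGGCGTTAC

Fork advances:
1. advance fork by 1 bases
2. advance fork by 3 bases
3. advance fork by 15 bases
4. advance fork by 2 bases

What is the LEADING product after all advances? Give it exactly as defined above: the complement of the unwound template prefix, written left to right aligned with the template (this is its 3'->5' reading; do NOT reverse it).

Step 1: advance 1 -> fork_pos = 0 + 1 = 1.
Step 2: advance 3 -> fork_pos = 1 + 3 = 4.
Step 3: advance 15 -> fork_pos = 4 + 15 = 19.
Step 4: advance 2 -> fork_pos = 19 + 2 = 21.
Unwound prefix: template[0:21] = CTAGATGTTTTGGGGCGTTAC
Complement it base by base (A<->T, C<->G), keeping left-to-right order:
  [0:5] CTAGA -> GATCT
  [5:10] TGTTT -> ACAAA
  [10:15] TGGGG -> ACCCC
  [15:20] CGTTA -> GCAAT
  [20:21] C -> G
Concatenate: GATCTACAAAACCCCGCAATG (length 21; written aligned with the template, i.e. 3'->5').

Answer: GATCTACAAAACCCCGCAATG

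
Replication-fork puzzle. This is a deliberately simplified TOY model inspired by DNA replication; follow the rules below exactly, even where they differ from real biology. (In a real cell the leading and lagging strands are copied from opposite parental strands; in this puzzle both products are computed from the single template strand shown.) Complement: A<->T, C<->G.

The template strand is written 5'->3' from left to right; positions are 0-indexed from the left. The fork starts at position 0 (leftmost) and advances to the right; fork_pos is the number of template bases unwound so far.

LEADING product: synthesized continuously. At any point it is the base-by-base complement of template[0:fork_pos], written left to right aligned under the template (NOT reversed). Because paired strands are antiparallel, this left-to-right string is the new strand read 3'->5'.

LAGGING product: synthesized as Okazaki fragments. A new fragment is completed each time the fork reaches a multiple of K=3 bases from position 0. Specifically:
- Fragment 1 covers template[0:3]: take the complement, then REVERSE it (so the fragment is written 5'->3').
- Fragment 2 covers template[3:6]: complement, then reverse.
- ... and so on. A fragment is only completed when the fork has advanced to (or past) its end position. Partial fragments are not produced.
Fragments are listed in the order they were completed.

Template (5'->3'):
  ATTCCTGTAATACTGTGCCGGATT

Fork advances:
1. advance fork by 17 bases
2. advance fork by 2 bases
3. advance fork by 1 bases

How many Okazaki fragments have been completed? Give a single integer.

Answer: 6

Derivation:
Step 1: advance 17 -> fork_pos = 0 + 17 = 17. Reached multiple(s) of 3: 3, 6, 9, 12, 15 -> fragments 1-5 completed (5 total).
Step 2: advance 2 -> fork_pos = 17 + 2 = 19. Reached multiple(s) of 3: 18 -> fragment 6 completed (6 total).
Step 3: advance 1 -> fork_pos = 19 + 1 = 20. Next multiple of 3 is 21 (not reached); still 6 fragment(s).
Check: final fork_pos = 20; the multiples of 3 that are <= 20 are 3..18 -> 20 // 3 = 6 completed fragment(s).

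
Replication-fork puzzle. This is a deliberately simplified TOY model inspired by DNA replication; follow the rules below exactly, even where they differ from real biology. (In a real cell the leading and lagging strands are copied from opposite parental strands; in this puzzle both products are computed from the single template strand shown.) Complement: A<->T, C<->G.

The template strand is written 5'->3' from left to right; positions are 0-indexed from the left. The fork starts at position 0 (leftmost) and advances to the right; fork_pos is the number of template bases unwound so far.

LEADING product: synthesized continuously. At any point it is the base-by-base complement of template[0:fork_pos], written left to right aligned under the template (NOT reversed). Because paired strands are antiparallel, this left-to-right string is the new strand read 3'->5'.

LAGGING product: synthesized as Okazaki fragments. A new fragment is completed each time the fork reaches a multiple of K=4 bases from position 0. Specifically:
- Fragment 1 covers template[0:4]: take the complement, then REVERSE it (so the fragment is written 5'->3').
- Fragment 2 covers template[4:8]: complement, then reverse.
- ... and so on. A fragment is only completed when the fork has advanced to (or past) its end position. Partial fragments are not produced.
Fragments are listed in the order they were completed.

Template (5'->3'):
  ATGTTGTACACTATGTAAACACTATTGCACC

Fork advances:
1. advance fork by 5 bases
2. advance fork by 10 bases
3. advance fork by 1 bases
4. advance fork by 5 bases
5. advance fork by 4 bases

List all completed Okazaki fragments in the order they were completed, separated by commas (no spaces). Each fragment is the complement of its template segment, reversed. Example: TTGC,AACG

Answer: ACAT,TACA,AGTG,ACAT,GTTT,TAGT

Derivation:
Step 1: advance 5 -> fork_pos = 0 + 5 = 5. Reached multiple(s) of 4: 4 -> fragment 1 completed (1 total).
Step 2: advance 10 -> fork_pos = 5 + 10 = 15. Reached multiple(s) of 4: 8, 12 -> fragments 2-3 completed (3 total).
Step 3: advance 1 -> fork_pos = 15 + 1 = 16. Reached multiple(s) of 4: 16 -> fragment 4 completed (4 total).
Step 4: advance 5 -> fork_pos = 16 + 5 = 21. Reached multiple(s) of 4: 20 -> fragment 5 completed (5 total).
Step 5: advance 4 -> fork_pos = 21 + 4 = 25. Reached multiple(s) of 4: 24 -> fragment 6 completed (6 total).
Final fork_pos = 25, so 6 fragment(s) are complete. Build each: template segment -> complement -> reverse.
Fragment 1: template[0:4] = ATGT -> complement TACA -> reversed ACAT
Fragment 2: template[4:8] = TGTA -> complement ACAT -> reversed TACA
Fragment 3: template[8:12] = CACT -> complement GTGA -> reversed AGTG
Fragment 4: template[12:16] = ATGT -> complement TACA -> reversed ACAT
Fragment 5: template[16:20] = AAAC -> complement TTTG -> reversed GTTT
Fragment 6: template[20:24] = ACTA -> complement TGAT -> reversed TAGT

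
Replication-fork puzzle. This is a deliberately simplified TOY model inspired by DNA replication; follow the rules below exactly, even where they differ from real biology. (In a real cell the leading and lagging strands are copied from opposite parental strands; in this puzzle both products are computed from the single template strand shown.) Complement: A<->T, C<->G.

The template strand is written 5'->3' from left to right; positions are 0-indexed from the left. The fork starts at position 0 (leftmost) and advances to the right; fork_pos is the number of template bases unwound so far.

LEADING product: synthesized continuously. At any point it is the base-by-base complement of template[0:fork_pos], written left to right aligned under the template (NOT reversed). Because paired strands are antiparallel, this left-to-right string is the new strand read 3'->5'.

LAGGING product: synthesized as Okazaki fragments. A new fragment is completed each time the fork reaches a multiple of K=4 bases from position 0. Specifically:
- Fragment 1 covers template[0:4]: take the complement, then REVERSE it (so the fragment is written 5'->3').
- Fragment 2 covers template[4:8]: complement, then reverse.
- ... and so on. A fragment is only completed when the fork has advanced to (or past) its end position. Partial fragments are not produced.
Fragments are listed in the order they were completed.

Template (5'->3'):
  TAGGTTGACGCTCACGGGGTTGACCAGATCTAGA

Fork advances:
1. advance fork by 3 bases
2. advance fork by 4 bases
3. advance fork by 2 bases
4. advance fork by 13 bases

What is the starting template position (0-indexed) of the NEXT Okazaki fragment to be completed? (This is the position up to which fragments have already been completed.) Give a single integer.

Step 1: advance 3 -> fork_pos = 0 + 3 = 3. Next multiple of 4 is 4 (not reached); still 0 fragment(s).
Step 2: advance 4 -> fork_pos = 3 + 4 = 7. Reached multiple(s) of 4: 4 -> fragment 1 completed (1 total).
Step 3: advance 2 -> fork_pos = 7 + 2 = 9. Reached multiple(s) of 4: 8 -> fragment 2 completed (2 total).
Step 4: advance 13 -> fork_pos = 9 + 13 = 22. Reached multiple(s) of 4: 12, 16, 20 -> fragments 3-5 completed (5 total).
5 fragment(s) completed, covering template[0:20] (5 x 4 = 20). The next fragment, fragment 6, covers template[20:24], so it starts at position 20.

Answer: 20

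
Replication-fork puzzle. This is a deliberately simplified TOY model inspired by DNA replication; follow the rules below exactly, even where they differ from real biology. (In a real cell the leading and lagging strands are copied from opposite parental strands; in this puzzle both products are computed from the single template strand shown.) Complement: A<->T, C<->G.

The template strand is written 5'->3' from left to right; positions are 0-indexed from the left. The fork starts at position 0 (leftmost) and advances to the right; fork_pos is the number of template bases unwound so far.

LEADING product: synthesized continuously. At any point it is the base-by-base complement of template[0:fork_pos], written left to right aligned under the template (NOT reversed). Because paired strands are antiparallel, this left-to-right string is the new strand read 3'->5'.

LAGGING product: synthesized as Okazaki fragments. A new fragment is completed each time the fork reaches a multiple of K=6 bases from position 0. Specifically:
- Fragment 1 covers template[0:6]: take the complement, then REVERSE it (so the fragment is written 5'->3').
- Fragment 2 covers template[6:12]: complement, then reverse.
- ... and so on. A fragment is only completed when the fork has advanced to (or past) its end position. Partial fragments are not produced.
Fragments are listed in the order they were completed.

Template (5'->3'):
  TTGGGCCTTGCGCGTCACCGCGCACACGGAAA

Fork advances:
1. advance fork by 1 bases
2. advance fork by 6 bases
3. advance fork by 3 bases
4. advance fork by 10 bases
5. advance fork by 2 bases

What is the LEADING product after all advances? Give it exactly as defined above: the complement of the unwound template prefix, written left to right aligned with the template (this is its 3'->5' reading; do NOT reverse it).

Answer: AACCCGGAACGCGCAGTGGCGC

Derivation:
Step 1: advance 1 -> fork_pos = 0 + 1 = 1.
Step 2: advance 6 -> fork_pos = 1 + 6 = 7.
Step 3: advance 3 -> fork_pos = 7 + 3 = 10.
Step 4: advance 10 -> fork_pos = 10 + 10 = 20.
Step 5: advance 2 -> fork_pos = 20 + 2 = 22.
Unwound prefix: template[0:22] = TTGGGCCTTGCGCGTCACCGCG
Complement it base by base (A<->T, C<->G), keeping left-to-right order:
  [0:5] TTGGG -> AACCC
  [5:10] CCTTG -> GGAAC
  [10:15] CGCGT -> GCGCA
  [15:20] CACCG -> GTGGC
  [20:22] CG -> GC
Concatenate: AACCCGGAACGCGCAGTGGCGC (length 22; written aligned with the template, i.e. 3'->5').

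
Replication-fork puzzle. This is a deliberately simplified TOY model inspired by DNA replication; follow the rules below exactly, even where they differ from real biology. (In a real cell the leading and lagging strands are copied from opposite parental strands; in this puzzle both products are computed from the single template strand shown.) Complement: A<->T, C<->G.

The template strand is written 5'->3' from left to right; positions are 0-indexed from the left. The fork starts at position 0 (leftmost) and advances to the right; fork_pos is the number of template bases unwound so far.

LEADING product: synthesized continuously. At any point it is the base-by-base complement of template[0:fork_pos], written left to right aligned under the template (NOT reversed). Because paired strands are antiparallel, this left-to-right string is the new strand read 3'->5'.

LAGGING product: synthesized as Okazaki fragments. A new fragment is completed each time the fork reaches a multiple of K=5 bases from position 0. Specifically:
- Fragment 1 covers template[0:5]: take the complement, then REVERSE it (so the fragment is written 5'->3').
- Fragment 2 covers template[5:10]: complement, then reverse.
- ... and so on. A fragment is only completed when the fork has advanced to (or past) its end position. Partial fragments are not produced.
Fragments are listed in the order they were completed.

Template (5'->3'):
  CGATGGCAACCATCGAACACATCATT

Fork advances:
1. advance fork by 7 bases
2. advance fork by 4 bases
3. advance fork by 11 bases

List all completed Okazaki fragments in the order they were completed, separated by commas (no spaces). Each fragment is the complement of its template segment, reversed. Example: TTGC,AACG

Step 1: advance 7 -> fork_pos = 0 + 7 = 7. Reached multiple(s) of 5: 5 -> fragment 1 completed (1 total).
Step 2: advance 4 -> fork_pos = 7 + 4 = 11. Reached multiple(s) of 5: 10 -> fragment 2 completed (2 total).
Step 3: advance 11 -> fork_pos = 11 + 11 = 22. Reached multiple(s) of 5: 15, 20 -> fragments 3-4 completed (4 total).
Final fork_pos = 22, so 4 fragment(s) are complete. Build each: template segment -> complement -> reverse.
Fragment 1: template[0:5] = CGATG -> complement GCTAC -> reversed CATCG
Fragment 2: template[5:10] = GCAAC -> complement CGTTG -> reversed GTTGC
Fragment 3: template[10:15] = CATCG -> complement GTAGC -> reversed CGATG
Fragment 4: template[15:20] = AACAC -> complement TTGTG -> reversed GTGTT

Answer: CATCG,GTTGC,CGATG,GTGTT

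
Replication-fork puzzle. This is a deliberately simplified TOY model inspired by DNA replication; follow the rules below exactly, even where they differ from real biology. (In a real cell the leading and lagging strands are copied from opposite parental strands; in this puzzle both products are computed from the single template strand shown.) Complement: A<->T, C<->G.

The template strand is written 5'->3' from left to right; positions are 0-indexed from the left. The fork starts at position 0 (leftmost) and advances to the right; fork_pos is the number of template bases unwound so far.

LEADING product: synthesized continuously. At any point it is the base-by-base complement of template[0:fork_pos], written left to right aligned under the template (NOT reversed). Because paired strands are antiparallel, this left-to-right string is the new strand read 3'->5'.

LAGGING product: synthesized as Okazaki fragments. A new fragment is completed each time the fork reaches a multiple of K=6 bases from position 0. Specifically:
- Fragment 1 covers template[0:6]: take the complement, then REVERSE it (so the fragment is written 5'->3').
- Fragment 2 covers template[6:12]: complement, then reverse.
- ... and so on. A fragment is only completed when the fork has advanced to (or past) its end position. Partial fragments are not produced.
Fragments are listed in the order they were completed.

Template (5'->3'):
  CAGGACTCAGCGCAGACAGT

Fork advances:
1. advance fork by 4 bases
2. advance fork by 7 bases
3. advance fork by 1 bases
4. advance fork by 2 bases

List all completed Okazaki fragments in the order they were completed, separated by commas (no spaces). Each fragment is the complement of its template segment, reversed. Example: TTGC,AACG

Answer: GTCCTG,CGCTGA

Derivation:
Step 1: advance 4 -> fork_pos = 0 + 4 = 4. Next multiple of 6 is 6 (not reached); still 0 fragment(s).
Step 2: advance 7 -> fork_pos = 4 + 7 = 11. Reached multiple(s) of 6: 6 -> fragment 1 completed (1 total).
Step 3: advance 1 -> fork_pos = 11 + 1 = 12. Reached multiple(s) of 6: 12 -> fragment 2 completed (2 total).
Step 4: advance 2 -> fork_pos = 12 + 2 = 14. Next multiple of 6 is 18 (not reached); still 2 fragment(s).
Final fork_pos = 14, so 2 fragment(s) are complete. Build each: template segment -> complement -> reverse.
Fragment 1: template[0:6] = CAGGAC -> complement GTCCTG -> reversed GTCCTG
Fragment 2: template[6:12] = TCAGCG -> complement AGTCGC -> reversed CGCTGA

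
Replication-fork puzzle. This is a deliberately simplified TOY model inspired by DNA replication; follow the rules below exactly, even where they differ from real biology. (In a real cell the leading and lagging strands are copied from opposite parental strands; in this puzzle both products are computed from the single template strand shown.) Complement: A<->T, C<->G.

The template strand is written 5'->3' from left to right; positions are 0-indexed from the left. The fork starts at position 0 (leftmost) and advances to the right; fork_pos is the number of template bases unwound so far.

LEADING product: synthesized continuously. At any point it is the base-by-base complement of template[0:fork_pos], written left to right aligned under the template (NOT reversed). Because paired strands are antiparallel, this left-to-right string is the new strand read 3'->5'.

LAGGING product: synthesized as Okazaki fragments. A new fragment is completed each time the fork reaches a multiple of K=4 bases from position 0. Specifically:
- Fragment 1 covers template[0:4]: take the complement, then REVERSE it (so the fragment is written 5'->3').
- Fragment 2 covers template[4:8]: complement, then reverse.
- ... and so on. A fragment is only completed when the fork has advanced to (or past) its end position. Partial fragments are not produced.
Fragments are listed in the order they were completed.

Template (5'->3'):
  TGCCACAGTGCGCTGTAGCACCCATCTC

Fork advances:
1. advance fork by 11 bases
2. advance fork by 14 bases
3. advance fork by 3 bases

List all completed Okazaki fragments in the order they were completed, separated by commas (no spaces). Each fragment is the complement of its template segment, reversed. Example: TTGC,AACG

Step 1: advance 11 -> fork_pos = 0 + 11 = 11. Reached multiple(s) of 4: 4, 8 -> fragments 1-2 completed (2 total).
Step 2: advance 14 -> fork_pos = 11 + 14 = 25. Reached multiple(s) of 4: 12, 16, 20, 24 -> fragments 3-6 completed (6 total).
Step 3: advance 3 -> fork_pos = 25 + 3 = 28. Reached multiple(s) of 4: 28 -> fragment 7 completed (7 total).
Final fork_pos = 28, so 7 fragment(s) are complete. Build each: template segment -> complement -> reverse.
Fragment 1: template[0:4] = TGCC -> complement ACGG -> reversed GGCA
Fragment 2: template[4:8] = ACAG -> complement TGTC -> reversed CTGT
Fragment 3: template[8:12] = TGCG -> complement ACGC -> reversed CGCA
Fragment 4: template[12:16] = CTGT -> complement GACA -> reversed ACAG
Fragment 5: template[16:20] = AGCA -> complement TCGT -> reversed TGCT
Fragment 6: template[20:24] = CCCA -> complement GGGT -> reversed TGGG
Fragment 7: template[24:28] = TCTC -> complement AGAG -> reversed GAGA

Answer: GGCA,CTGT,CGCA,ACAG,TGCT,TGGG,GAGA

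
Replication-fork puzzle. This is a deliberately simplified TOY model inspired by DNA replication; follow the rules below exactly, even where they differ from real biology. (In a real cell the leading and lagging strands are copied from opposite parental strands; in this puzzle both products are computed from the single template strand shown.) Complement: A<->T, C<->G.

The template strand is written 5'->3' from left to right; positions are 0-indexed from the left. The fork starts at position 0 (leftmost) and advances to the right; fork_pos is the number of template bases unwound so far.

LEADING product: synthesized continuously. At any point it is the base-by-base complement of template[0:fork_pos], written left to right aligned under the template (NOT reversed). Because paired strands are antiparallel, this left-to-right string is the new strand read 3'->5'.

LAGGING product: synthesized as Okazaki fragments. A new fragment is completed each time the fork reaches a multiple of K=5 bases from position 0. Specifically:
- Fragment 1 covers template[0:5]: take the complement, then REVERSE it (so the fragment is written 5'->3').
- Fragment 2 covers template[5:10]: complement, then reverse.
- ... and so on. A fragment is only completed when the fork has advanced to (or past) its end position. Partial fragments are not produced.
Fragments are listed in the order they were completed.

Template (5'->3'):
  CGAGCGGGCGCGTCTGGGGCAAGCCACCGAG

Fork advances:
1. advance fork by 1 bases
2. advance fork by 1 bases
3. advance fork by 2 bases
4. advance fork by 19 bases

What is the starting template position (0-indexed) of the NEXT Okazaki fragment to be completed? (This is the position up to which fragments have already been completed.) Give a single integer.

Step 1: advance 1 -> fork_pos = 0 + 1 = 1. Next multiple of 5 is 5 (not reached); still 0 fragment(s).
Step 2: advance 1 -> fork_pos = 1 + 1 = 2. Next multiple of 5 is 5 (not reached); still 0 fragment(s).
Step 3: advance 2 -> fork_pos = 2 + 2 = 4. Next multiple of 5 is 5 (not reached); still 0 fragment(s).
Step 4: advance 19 -> fork_pos = 4 + 19 = 23. Reached multiple(s) of 5: 5, 10, 15, 20 -> fragments 1-4 completed (4 total).
4 fragment(s) completed, covering template[0:20] (4 x 5 = 20). The next fragment, fragment 5, covers template[20:25], so it starts at position 20.

Answer: 20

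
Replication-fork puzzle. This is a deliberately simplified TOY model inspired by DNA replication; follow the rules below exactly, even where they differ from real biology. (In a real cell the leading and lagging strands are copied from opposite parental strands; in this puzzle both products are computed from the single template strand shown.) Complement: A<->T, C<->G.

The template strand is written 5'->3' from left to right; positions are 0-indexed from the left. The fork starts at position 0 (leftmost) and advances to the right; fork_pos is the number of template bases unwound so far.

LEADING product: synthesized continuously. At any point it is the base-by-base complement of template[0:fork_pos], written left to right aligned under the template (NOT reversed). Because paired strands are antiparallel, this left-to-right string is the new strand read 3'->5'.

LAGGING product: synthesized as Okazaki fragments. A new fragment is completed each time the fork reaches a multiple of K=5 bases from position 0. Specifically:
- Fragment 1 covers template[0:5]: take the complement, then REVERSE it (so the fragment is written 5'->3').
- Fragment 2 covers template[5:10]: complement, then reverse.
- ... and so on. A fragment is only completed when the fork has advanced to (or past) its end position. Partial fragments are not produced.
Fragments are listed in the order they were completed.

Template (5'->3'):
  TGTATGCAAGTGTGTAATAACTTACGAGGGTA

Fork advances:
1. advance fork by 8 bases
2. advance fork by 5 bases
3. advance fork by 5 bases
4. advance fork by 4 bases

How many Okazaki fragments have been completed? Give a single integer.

Answer: 4

Derivation:
Step 1: advance 8 -> fork_pos = 0 + 8 = 8. Reached multiple(s) of 5: 5 -> fragment 1 completed (1 total).
Step 2: advance 5 -> fork_pos = 8 + 5 = 13. Reached multiple(s) of 5: 10 -> fragment 2 completed (2 total).
Step 3: advance 5 -> fork_pos = 13 + 5 = 18. Reached multiple(s) of 5: 15 -> fragment 3 completed (3 total).
Step 4: advance 4 -> fork_pos = 18 + 4 = 22. Reached multiple(s) of 5: 20 -> fragment 4 completed (4 total).
Check: final fork_pos = 22; the multiples of 5 that are <= 22 are 5..20 -> 22 // 5 = 4 completed fragment(s).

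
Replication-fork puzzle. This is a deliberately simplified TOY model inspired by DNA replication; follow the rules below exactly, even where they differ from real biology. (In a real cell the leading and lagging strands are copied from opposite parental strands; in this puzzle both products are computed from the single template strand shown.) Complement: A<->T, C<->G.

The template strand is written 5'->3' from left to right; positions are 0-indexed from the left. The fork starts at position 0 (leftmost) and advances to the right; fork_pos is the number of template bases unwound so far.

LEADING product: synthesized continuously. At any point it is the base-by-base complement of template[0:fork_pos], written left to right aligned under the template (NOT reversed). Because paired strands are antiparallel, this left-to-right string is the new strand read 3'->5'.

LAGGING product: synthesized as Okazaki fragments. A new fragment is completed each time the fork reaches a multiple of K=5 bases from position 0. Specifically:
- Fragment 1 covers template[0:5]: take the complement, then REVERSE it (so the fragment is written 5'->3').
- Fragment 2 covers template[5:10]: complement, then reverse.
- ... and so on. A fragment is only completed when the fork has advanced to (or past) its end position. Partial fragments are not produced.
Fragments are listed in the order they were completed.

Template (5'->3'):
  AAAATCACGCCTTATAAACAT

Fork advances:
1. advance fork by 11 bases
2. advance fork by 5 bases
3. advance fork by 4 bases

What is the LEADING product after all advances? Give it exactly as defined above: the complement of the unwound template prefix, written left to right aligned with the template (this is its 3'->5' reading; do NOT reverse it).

Answer: TTTTAGTGCGGAATATTTGT

Derivation:
Step 1: advance 11 -> fork_pos = 0 + 11 = 11.
Step 2: advance 5 -> fork_pos = 11 + 5 = 16.
Step 3: advance 4 -> fork_pos = 16 + 4 = 20.
Unwound prefix: template[0:20] = AAAATCACGCCTTATAAACA
Complement it base by base (A<->T, C<->G), keeping left-to-right order:
  [0:5] AAAAT -> TTTTA
  [5:10] CACGC -> GTGCG
  [10:15] CTTAT -> GAATA
  [15:20] AAACA -> TTTGT
Concatenate: TTTTAGTGCGGAATATTTGT (length 20; written aligned with the template, i.e. 3'->5').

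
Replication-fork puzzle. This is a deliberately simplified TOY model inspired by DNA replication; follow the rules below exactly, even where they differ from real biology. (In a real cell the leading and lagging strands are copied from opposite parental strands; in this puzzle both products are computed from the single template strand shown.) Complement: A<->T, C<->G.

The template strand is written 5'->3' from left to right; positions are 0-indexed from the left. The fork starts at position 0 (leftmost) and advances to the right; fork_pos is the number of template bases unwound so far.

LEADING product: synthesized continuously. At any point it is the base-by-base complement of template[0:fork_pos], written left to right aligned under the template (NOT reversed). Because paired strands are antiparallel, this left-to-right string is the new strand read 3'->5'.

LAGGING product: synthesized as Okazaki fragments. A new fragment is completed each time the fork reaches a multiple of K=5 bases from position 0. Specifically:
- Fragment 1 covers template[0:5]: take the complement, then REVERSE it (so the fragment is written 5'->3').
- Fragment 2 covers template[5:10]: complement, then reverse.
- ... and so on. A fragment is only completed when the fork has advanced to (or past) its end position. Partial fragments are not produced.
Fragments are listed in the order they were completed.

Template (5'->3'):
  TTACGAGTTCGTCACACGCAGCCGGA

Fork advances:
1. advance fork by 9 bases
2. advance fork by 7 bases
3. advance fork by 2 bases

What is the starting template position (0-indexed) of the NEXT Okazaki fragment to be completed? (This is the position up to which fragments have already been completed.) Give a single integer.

Answer: 15

Derivation:
Step 1: advance 9 -> fork_pos = 0 + 9 = 9. Reached multiple(s) of 5: 5 -> fragment 1 completed (1 total).
Step 2: advance 7 -> fork_pos = 9 + 7 = 16. Reached multiple(s) of 5: 10, 15 -> fragments 2-3 completed (3 total).
Step 3: advance 2 -> fork_pos = 16 + 2 = 18. Next multiple of 5 is 20 (not reached); still 3 fragment(s).
3 fragment(s) completed, covering template[0:15] (3 x 5 = 15). The next fragment, fragment 4, covers template[15:20], so it starts at position 15.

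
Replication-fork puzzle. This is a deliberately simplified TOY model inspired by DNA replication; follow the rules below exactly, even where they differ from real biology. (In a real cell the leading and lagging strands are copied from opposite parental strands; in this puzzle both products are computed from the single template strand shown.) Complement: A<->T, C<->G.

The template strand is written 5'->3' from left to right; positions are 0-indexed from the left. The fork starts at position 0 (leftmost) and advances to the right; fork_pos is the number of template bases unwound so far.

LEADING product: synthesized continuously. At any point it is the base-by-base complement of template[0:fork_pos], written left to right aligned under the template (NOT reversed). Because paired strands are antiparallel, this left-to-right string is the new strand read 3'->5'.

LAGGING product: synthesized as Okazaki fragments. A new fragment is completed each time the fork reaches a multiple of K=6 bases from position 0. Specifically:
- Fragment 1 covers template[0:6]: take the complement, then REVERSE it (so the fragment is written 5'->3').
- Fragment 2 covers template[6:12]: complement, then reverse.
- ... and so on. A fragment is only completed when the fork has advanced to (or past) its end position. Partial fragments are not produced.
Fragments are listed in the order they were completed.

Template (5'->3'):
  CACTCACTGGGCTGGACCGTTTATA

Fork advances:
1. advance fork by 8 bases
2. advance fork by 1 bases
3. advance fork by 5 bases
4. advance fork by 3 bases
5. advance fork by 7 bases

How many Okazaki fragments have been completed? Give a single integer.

Answer: 4

Derivation:
Step 1: advance 8 -> fork_pos = 0 + 8 = 8. Reached multiple(s) of 6: 6 -> fragment 1 completed (1 total).
Step 2: advance 1 -> fork_pos = 8 + 1 = 9. Next multiple of 6 is 12 (not reached); still 1 fragment(s).
Step 3: advance 5 -> fork_pos = 9 + 5 = 14. Reached multiple(s) of 6: 12 -> fragment 2 completed (2 total).
Step 4: advance 3 -> fork_pos = 14 + 3 = 17. Next multiple of 6 is 18 (not reached); still 2 fragment(s).
Step 5: advance 7 -> fork_pos = 17 + 7 = 24. Reached multiple(s) of 6: 18, 24 -> fragments 3-4 completed (4 total).
Check: final fork_pos = 24; the multiples of 6 that are <= 24 are 6..24 -> 24 // 6 = 4 completed fragment(s).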